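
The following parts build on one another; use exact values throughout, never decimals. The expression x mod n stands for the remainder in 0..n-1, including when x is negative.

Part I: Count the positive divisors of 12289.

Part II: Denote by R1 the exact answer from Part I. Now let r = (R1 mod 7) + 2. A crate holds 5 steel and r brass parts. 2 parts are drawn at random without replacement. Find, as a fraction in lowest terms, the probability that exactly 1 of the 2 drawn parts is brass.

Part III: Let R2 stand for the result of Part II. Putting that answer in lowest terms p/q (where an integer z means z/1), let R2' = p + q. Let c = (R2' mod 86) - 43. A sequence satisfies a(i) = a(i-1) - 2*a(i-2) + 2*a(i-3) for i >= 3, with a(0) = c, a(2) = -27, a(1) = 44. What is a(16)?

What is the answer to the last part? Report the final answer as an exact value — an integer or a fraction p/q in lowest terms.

-199

Part I: 12289 is prime, so its only divisors are 1 and 12289; count = 2; answer 2
Part II: R1 = 2; r = 4; total draws C(9,2) = 36; favorable C(4,1)*C(5,1) = 20; P = 5/9; answer 5/9
Part III: R2 = 5/9; threaded value p + q = 14; c = -29; a(3) = 1*(-27) - 2*(44) + 2*(-29) = -173; iterating: a(3)=-173, a(4)=-31, a(5)=261, a(6)=-23, a(7)=-607, a(8)=-39, a(9)=1129, a(10)=-7, a(11)=-2343, a(12)=-71, a(13)=4601, a(14)=57, a(15)=-9287, a(16)=-199; answer -199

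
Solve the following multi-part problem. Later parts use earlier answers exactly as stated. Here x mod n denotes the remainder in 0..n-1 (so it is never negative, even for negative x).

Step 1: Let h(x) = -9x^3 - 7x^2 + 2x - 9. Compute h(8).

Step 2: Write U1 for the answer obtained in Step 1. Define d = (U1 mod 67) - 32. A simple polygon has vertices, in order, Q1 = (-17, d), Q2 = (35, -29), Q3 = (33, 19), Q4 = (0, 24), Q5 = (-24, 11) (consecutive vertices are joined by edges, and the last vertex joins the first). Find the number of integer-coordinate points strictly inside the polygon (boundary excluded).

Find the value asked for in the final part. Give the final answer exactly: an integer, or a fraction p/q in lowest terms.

Step 1: -9*(8)^3 - 7*(8)^2 + 2*(8)^1 - 9 = (-4608) + (-448) + (16) + (-9) = -5049; answer -5049
Step 2: U1 = -5049; d = 11; cross terms: (-17*-29 - 35*11)=108, (35*19 - 33*-29)=1622, (33*24 - 0*19)=792, (0*11 - -24*24)=576, (-24*11 - -17*11)=-77; twice the area = |3021| = 3021; area = 3021/2; boundary points = 4 + 2 + 1 + 1 + 7 = 15; strictly interior points = area - boundary/2 + 1 = 1504; answer 1504

1504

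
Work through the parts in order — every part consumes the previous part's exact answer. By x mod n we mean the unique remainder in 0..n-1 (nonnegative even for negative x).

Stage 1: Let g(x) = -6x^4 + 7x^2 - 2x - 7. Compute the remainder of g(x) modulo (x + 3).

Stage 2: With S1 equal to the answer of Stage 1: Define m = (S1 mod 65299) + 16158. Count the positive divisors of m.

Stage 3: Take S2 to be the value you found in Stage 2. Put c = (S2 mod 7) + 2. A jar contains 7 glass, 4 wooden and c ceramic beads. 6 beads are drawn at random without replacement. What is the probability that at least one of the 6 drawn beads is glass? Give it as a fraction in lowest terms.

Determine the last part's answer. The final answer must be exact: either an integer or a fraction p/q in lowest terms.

869/884

Stage 1: remainder = value at the root: -6*(-3)^4 + 7*(-3)^2 - 2*(-3)^1 - 7 = (-486) + (63) + (6) + (-7) = -424; answer -424
Stage 2: S1 = -424; m = 81033; 81033 = 3 * 27011; number of divisors = (1+1) * (1+1) = 4; answer 4
Stage 3: S2 = 4; c = 6; total draws C(17,6) = 12376; complement C(10,6) = 210; favorable 12376 - 210 = 12166; P = 869/884; answer 869/884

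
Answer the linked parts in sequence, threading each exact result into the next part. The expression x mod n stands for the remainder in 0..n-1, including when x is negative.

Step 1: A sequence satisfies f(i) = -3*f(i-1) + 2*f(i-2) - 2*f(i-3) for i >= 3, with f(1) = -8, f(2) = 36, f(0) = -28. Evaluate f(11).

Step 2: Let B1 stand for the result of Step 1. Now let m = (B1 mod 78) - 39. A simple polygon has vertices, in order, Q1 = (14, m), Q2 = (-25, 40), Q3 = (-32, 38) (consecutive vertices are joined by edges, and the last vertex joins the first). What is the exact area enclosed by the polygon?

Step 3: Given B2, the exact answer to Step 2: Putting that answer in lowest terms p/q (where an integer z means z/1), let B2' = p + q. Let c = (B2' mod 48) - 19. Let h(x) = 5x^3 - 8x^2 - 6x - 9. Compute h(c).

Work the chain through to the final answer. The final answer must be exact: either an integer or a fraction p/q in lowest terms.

Step 1: f(3) = -3*(36) + 2*(-8) - 2*(-28) = -68; iterating: f(3)=-68, f(4)=292, f(5)=-1084, f(6)=3972, f(7)=-14668, f(8)=54116, f(9)=-199628, f(10)=736452, f(11)=-2716844; answer -2716844
Step 2: B1 = -2716844; m = 13; cross terms: (14*40 - -25*13)=885, (-25*38 - -32*40)=330, (-32*13 - 14*38)=-948; twice the area = |267| = 267; area = 267/2; answer 267/2
Step 3: B2 = 267/2; threaded value p + q = 269; c = 10; 5*(10)^3 - 8*(10)^2 - 6*(10)^1 - 9 = (5000) + (-800) + (-60) + (-9) = 4131; answer 4131

4131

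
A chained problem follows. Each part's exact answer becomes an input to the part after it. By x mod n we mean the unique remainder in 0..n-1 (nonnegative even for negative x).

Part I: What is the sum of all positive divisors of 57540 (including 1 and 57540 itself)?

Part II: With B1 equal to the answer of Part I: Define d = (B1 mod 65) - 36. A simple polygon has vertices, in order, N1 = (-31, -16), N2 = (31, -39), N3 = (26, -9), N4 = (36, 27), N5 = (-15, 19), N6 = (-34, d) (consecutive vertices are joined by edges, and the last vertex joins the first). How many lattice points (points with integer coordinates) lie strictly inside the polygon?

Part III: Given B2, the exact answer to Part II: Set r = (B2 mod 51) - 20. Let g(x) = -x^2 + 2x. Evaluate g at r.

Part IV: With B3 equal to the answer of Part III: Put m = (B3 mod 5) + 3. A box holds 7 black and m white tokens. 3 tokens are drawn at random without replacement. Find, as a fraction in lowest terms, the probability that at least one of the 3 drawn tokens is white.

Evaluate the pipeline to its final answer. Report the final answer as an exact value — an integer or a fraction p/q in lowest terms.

Part I: 57540 = 2^2 * 3 * 5 * 7 * 137; sigma = (1 + 2 + 4) * (1 + 3) * (1 + 5) * (1 + 7) * (1 + 137) = 7 * 4 * 6 * 8 * 138 = 185472; answer 185472
Part II: B1 = 185472; d = -9; cross terms: (-31*-39 - 31*-16)=1705, (31*-9 - 26*-39)=735, (26*27 - 36*-9)=1026, (36*19 - -15*27)=1089, (-15*-9 - -34*19)=781, (-34*-16 - -31*-9)=265; twice the area = |5601| = 5601; area = 5601/2; boundary points = 1 + 5 + 2 + 1 + 1 + 1 = 11; strictly interior points = area - boundary/2 + 1 = 2796; answer 2796
Part III: B2 = 2796; r = 22; -1*(22)^2 + 2*(22)^1 = (-484) + (44) = -440; answer -440
Part IV: B3 = -440; m = 3; total draws C(10,3) = 120; complement C(7,3) = 35; favorable 120 - 35 = 85; P = 17/24; answer 17/24

17/24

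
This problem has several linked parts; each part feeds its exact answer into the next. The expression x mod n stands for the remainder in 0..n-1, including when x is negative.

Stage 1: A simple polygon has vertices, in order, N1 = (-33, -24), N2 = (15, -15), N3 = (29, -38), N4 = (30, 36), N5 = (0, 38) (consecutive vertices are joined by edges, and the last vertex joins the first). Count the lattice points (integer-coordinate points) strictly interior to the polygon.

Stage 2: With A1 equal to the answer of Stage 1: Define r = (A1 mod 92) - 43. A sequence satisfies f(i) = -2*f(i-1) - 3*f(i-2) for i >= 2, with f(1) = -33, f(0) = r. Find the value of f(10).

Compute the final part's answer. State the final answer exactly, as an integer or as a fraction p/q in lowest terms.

Stage 1: cross terms: (-33*-15 - 15*-24)=855, (15*-38 - 29*-15)=-135, (29*36 - 30*-38)=2184, (30*38 - 0*36)=1140, (0*-24 - -33*38)=1254; twice the area = |5298| = 5298; area = 2649; boundary points = 3 + 1 + 1 + 2 + 1 = 8; strictly interior points = area - boundary/2 + 1 = 2646; answer 2646
Stage 2: A1 = 2646; r = 27; f(2) = -2*(-33) - 3*(27) = -15; iterating: f(2)=-15, f(3)=129, f(4)=-213, f(5)=39, f(6)=561, f(7)=-1239, f(8)=795, f(9)=2127, f(10)=-6639; answer -6639

-6639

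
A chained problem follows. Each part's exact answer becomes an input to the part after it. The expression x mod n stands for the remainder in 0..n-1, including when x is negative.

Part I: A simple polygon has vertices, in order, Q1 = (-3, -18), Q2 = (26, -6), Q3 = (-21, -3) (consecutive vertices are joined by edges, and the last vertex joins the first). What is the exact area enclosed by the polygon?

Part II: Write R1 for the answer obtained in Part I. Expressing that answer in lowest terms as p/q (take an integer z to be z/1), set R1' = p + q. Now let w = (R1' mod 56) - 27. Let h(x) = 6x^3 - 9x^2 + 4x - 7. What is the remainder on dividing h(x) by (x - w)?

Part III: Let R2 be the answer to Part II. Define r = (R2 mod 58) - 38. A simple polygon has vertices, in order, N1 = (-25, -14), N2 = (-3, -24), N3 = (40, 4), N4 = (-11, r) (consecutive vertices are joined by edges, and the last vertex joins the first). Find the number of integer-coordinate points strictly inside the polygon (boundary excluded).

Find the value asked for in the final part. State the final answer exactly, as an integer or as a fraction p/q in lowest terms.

Part I: cross terms: (-3*-6 - 26*-18)=486, (26*-3 - -21*-6)=-204, (-21*-18 - -3*-3)=369; twice the area = |651| = 651; area = 651/2; answer 651/2
Part II: R1 = 651/2; threaded value p + q = 653; w = 10; remainder = value at the root: 6*(10)^3 - 9*(10)^2 + 4*(10)^1 - 7 = (6000) + (-900) + (40) + (-7) = 5133; answer 5133
Part III: R2 = 5133; r = -9; cross terms: (-25*-24 - -3*-14)=558, (-3*4 - 40*-24)=948, (40*-9 - -11*4)=-316, (-11*-14 - -25*-9)=-71; twice the area = |1119| = 1119; area = 1119/2; boundary points = 2 + 1 + 1 + 1 = 5; strictly interior points = area - boundary/2 + 1 = 558; answer 558

558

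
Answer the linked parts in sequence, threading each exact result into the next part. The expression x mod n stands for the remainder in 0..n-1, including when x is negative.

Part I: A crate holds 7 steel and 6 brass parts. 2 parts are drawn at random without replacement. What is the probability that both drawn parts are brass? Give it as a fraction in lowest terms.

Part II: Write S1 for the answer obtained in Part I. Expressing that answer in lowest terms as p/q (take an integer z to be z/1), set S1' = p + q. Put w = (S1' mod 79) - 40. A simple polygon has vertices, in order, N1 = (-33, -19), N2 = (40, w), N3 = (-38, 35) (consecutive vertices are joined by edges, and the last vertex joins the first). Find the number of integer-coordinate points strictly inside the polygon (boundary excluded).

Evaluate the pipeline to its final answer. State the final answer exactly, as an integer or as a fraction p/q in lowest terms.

1995

Part I: total draws C(13,2) = 78; favorable C(6,2) = 15; P = 5/26; answer 5/26
Part II: S1 = 5/26; threaded value p + q = 31; w = -9; cross terms: (-33*-9 - 40*-19)=1057, (40*35 - -38*-9)=1058, (-38*-19 - -33*35)=1877; twice the area = |3992| = 3992; area = 1996; boundary points = 1 + 2 + 1 = 4; strictly interior points = area - boundary/2 + 1 = 1995; answer 1995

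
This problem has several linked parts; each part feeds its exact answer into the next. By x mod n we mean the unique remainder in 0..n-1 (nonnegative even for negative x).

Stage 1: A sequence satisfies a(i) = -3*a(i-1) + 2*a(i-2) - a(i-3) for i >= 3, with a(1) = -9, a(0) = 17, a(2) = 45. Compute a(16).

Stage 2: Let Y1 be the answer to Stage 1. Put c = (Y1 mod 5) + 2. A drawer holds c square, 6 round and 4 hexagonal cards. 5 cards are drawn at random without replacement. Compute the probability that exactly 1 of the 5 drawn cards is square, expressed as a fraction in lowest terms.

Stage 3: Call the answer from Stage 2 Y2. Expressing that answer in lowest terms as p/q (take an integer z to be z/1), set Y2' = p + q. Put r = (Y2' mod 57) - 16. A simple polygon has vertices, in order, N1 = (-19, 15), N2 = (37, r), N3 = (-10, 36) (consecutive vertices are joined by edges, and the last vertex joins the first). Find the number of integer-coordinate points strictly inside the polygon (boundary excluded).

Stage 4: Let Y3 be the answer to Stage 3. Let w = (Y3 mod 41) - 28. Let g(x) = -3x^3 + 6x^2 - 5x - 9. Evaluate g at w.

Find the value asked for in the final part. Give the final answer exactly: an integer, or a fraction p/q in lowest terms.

Stage 1: a(3) = -3*(45) + 2*(-9) - 1*(17) = -170; iterating: a(3)=-170, a(4)=609, a(5)=-2212, a(6)=8024, a(7)=-29105, a(8)=105575, a(9)=-382959, a(10)=1389132, a(11)=-5038889, a(12)=18277890, a(13)=-66300580, a(14)=240496409, a(15)=-872368277, a(16)=3164398229; answer 3164398229
Stage 2: Y1 = 3164398229; c = 6; total draws C(16,5) = 4368; favorable C(6,1)*C(10,4) = 1260; P = 15/52; answer 15/52
Stage 3: Y2 = 15/52; threaded value p + q = 67; r = -6; cross terms: (-19*-6 - 37*15)=-441, (37*36 - -10*-6)=1272, (-10*15 - -19*36)=534; twice the area = |1365| = 1365; area = 1365/2; boundary points = 7 + 1 + 3 = 11; strictly interior points = area - boundary/2 + 1 = 678; answer 678
Stage 4: Y3 = 678; w = -6; -3*(-6)^3 + 6*(-6)^2 - 5*(-6)^1 - 9 = (648) + (216) + (30) + (-9) = 885; answer 885

885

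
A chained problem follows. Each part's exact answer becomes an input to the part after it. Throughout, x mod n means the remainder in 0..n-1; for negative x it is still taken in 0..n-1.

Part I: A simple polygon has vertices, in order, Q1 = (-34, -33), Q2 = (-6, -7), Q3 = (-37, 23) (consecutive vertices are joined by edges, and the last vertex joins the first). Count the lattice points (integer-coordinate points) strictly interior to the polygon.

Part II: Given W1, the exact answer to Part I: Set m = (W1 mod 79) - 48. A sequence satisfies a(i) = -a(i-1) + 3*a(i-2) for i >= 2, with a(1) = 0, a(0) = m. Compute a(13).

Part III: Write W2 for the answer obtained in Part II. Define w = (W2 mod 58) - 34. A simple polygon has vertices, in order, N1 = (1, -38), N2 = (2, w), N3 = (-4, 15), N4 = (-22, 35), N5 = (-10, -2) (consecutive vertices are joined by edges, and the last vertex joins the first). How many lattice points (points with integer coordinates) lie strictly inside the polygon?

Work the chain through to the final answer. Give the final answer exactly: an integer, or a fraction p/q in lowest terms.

Part I: cross terms: (-34*-7 - -6*-33)=40, (-6*23 - -37*-7)=-397, (-37*-33 - -34*23)=2003; twice the area = |1646| = 1646; area = 823; boundary points = 2 + 1 + 1 = 4; strictly interior points = area - boundary/2 + 1 = 822; answer 822
Part II: W1 = 822; m = -16; a(2) = -1*(0) + 3*(-16) = -48; iterating: a(2)=-48, a(3)=48, a(4)=-192, a(5)=336, a(6)=-912, a(7)=1920, a(8)=-4656, a(9)=10416, a(10)=-24384, a(11)=55632, a(12)=-128784, a(13)=295680; answer 295680
Part III: W2 = 295680; w = 20; cross terms: (1*20 - 2*-38)=96, (2*15 - -4*20)=110, (-4*35 - -22*15)=190, (-22*-2 - -10*35)=394, (-10*-38 - 1*-2)=382; twice the area = |1172| = 1172; area = 586; boundary points = 1 + 1 + 2 + 1 + 1 = 6; strictly interior points = area - boundary/2 + 1 = 584; answer 584

584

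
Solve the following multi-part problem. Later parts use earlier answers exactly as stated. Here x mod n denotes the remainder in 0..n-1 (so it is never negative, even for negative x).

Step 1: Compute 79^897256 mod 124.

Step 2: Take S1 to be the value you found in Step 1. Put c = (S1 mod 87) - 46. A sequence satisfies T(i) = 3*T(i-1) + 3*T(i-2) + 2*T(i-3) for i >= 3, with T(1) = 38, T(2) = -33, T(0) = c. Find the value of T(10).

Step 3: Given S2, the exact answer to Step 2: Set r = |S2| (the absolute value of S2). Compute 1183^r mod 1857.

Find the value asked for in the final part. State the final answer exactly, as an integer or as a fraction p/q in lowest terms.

Step 1: squarings mod 124: 79^1=79, 79^2=41, 79^4=69, 79^8=49, 79^16=45, 79^32=41, 79^64=69, 79^128=49, 79^256=45, 79^512=41, 79^1024=69, 79^2048=49, 79^4096=45, 79^8192=41, 79^16384=69, 79^32768=49, 79^65536=45, 79^131072=41, 79^262144=69, 79^524288=49; 79^897256 = 79^8 * 79^32 * 79^64 * 79^128 * 79^4096 * 79^8192 * 79^32768 * 79^65536 * 79^262144 * 79^524288 = 45 (mod 124); answer 45
Step 2: S1 = 45; c = -1; T(3) = 3*(-33) + 3*(38) + 2*(-1) = 13; iterating: T(3)=13, T(4)=16, T(5)=21, T(6)=137, T(7)=506, T(8)=1971, T(9)=7705, T(10)=30040; answer 30040
Step 3: S2 = 30040; r = 30040; squarings mod 1857: 1183^1=1183, 1183^2=1168, 1183^4=1186, 1183^8=847, 1183^16=607, 1183^32=763, 1183^64=928, 1183^128=1393, 1183^256=1741, 1183^512=457, 1183^1024=865, 1183^2048=1711, 1183^4096=889, 1183^8192=1096, 1183^16384=1594; 1183^30040 = 1183^8 * 1183^16 * 1183^64 * 1183^256 * 1183^1024 * 1183^4096 * 1183^8192 * 1183^16384 = 1789 (mod 1857); answer 1789

1789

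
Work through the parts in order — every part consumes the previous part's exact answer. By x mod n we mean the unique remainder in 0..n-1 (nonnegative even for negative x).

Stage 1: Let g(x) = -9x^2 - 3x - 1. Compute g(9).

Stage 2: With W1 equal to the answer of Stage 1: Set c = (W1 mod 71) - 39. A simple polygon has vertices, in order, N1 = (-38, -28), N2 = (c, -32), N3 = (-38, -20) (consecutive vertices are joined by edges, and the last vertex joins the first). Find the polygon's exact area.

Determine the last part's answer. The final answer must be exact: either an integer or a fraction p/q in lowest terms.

Stage 1: -9*(9)^2 - 3*(9)^1 - 1 = (-729) + (-27) + (-1) = -757; answer -757
Stage 2: W1 = -757; c = -15; cross terms: (-38*-32 - -15*-28)=796, (-15*-20 - -38*-32)=-916, (-38*-28 - -38*-20)=304; twice the area = |184| = 184; area = 92; answer 92

92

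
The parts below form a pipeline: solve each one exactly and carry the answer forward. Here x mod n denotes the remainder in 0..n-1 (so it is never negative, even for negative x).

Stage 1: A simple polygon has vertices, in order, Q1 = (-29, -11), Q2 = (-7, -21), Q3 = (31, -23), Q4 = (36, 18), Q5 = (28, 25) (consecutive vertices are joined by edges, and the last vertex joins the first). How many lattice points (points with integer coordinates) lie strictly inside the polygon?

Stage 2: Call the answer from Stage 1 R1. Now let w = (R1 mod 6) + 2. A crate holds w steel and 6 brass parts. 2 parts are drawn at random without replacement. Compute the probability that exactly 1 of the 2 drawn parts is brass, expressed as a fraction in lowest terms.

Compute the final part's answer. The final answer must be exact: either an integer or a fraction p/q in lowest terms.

6/11

Stage 1: cross terms: (-29*-21 - -7*-11)=532, (-7*-23 - 31*-21)=812, (31*18 - 36*-23)=1386, (36*25 - 28*18)=396, (28*-11 - -29*25)=417; twice the area = |3543| = 3543; area = 3543/2; boundary points = 2 + 2 + 1 + 1 + 3 = 9; strictly interior points = area - boundary/2 + 1 = 1768; answer 1768
Stage 2: R1 = 1768; w = 6; total draws C(12,2) = 66; favorable C(6,1)*C(6,1) = 36; P = 6/11; answer 6/11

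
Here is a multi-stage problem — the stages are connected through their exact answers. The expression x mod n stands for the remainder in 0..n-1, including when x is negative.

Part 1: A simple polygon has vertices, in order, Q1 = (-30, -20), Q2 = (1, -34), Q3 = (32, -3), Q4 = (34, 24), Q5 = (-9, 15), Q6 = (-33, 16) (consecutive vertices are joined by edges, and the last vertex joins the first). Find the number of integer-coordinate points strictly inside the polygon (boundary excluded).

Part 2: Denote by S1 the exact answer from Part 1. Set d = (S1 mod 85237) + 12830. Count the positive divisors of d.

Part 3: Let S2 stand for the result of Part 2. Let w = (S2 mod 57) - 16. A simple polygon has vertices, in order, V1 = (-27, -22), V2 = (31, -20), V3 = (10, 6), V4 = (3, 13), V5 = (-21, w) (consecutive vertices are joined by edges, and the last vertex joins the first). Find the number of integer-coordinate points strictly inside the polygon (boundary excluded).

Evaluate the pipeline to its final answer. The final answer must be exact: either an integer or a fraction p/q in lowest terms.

1101

Part 1: cross terms: (-30*-34 - 1*-20)=1040, (1*-3 - 32*-34)=1085, (32*24 - 34*-3)=870, (34*15 - -9*24)=726, (-9*16 - -33*15)=351, (-33*-20 - -30*16)=1140; twice the area = |5212| = 5212; area = 2606; boundary points = 1 + 31 + 1 + 1 + 1 + 3 = 38; strictly interior points = area - boundary/2 + 1 = 2588; answer 2588
Part 2: S1 = 2588; d = 15418; 15418 = 2 * 13 * 593; number of divisors = (1+1) * (1+1) * (1+1) = 8; answer 8
Part 3: S2 = 8; w = -8; cross terms: (-27*-20 - 31*-22)=1222, (31*6 - 10*-20)=386, (10*13 - 3*6)=112, (3*-8 - -21*13)=249, (-21*-22 - -27*-8)=246; twice the area = |2215| = 2215; area = 2215/2; boundary points = 2 + 1 + 7 + 3 + 2 = 15; strictly interior points = area - boundary/2 + 1 = 1101; answer 1101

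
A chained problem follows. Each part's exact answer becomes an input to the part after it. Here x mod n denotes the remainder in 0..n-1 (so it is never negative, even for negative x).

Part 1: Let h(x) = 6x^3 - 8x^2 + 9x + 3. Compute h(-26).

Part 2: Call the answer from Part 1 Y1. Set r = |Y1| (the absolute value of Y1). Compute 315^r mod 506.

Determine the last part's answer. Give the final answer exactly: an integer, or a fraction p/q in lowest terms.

395

Part 1: 6*(-26)^3 - 8*(-26)^2 + 9*(-26)^1 + 3 = (-105456) + (-5408) + (-234) + (3) = -111095; answer -111095
Part 2: Y1 = -111095; r = 111095; squarings mod 506: 315^1=315, 315^2=49, 315^4=377, 315^8=449, 315^16=213, 315^32=335, 315^64=399, 315^128=317, 315^256=301, 315^512=27, 315^1024=223, 315^2048=141, 315^4096=147, 315^8192=357, 315^16384=443, 315^32768=427, 315^65536=169; 315^111095 = 315^1 * 315^2 * 315^4 * 315^16 * 315^32 * 315^64 * 315^128 * 315^256 * 315^4096 * 315^8192 * 315^32768 * 315^65536 = 395 (mod 506); answer 395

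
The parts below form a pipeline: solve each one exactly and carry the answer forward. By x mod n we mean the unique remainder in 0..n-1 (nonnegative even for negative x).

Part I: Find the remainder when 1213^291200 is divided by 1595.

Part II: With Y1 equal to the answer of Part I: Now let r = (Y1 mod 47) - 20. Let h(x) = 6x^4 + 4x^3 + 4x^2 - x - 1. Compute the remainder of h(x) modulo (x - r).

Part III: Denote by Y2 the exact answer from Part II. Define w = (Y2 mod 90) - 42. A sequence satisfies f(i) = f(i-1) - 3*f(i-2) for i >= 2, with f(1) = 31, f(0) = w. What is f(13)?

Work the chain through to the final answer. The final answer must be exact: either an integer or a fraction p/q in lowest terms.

-18569

Part I: squarings mod 1595: 1213^1=1213, 1213^2=779, 1213^4=741, 1213^8=401, 1213^16=1301, 1213^32=306, 1213^64=1126, 1213^128=1446, 1213^256=1466, 1213^512=691, 1213^1024=576, 1213^2048=16, 1213^4096=256, 1213^8192=141, 1213^16384=741, 1213^32768=401, 1213^65536=1301, 1213^131072=306, 1213^262144=1126; 1213^291200 = 1213^128 * 1213^256 * 1213^4096 * 1213^8192 * 1213^16384 * 1213^262144 = 1 (mod 1595); answer 1
Part II: Y1 = 1; r = -19; remainder = value at the root: 6*(-19)^4 + 4*(-19)^3 + 4*(-19)^2 - 1*(-19)^1 - 1 = (781926) + (-27436) + (1444) + (19) + (-1) = 755952; answer 755952
Part III: Y2 = 755952; w = 0; f(2) = 1*(31) - 3*(0) = 31; iterating: f(2)=31, f(3)=-62, f(4)=-155, f(5)=31, f(6)=496, f(7)=403, f(8)=-1085, f(9)=-2294, f(10)=961, f(11)=7843, f(12)=4960, f(13)=-18569; answer -18569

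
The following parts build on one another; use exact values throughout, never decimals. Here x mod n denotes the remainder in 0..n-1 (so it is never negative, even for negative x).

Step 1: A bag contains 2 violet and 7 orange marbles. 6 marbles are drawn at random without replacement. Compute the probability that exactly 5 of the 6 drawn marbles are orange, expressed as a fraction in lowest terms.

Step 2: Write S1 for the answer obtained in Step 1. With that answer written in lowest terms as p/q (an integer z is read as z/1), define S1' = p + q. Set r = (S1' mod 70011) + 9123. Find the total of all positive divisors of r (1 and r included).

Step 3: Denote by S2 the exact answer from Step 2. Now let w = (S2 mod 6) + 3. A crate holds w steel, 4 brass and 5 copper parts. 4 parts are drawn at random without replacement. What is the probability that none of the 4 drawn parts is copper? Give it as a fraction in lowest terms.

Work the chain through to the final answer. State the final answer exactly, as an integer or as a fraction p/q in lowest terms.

Step 1: total draws C(9,6) = 84; favorable C(7,5)*C(2,1) = 42; P = 1/2; answer 1/2
Step 2: S1 = 1/2; threaded value p + q = 3; r = 9126; 9126 = 2 * 3^3 * 13^2; sigma = (1 + 2) * (1 + 3 + 9 + 27) * (1 + 13 + 169) = 3 * 40 * 183 = 21960; answer 21960
Step 3: S2 = 21960; w = 3; total draws C(12,4) = 495; favorable C(7,4) = 35; P = 7/99; answer 7/99

7/99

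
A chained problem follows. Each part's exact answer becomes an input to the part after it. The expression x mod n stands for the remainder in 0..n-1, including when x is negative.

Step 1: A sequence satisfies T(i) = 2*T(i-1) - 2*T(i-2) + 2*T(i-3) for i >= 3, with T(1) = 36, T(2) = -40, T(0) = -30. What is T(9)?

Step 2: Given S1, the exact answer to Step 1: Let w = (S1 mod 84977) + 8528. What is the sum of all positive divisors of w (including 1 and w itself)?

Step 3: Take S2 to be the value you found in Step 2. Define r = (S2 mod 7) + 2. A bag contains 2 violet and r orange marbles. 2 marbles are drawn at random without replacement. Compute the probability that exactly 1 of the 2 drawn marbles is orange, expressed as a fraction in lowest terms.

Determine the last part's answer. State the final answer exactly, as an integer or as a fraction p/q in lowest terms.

Step 1: T(3) = 2*(-40) - 2*(36) + 2*(-30) = -212; iterating: T(3)=-212, T(4)=-272, T(5)=-200, T(6)=-280, T(7)=-704, T(8)=-1248, T(9)=-1648; answer -1648
Step 2: S1 = -1648; w = 91857; 91857 = 3 * 67 * 457; sigma = (1 + 3) * (1 + 67) * (1 + 457) = 4 * 68 * 458 = 124576; answer 124576
Step 3: S2 = 124576; r = 6; total draws C(8,2) = 28; favorable C(6,1)*C(2,1) = 12; P = 3/7; answer 3/7

3/7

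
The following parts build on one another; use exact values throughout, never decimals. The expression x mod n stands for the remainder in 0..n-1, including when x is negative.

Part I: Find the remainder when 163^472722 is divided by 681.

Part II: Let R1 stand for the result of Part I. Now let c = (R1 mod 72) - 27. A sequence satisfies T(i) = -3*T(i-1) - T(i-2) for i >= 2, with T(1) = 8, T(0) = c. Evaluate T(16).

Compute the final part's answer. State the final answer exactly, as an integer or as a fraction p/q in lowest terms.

Part I: squarings mod 681: 163^1=163, 163^2=10, 163^4=100, 163^8=466, 163^16=598, 163^32=79, 163^64=112, 163^128=286, 163^256=76, 163^512=328, 163^1024=667, 163^2048=196, 163^4096=280, 163^8192=85, 163^16384=415, 163^32768=613, 163^65536=538, 163^131072=19, 163^262144=361; 163^472722 = 163^2 * 163^16 * 163^128 * 163^512 * 163^1024 * 163^4096 * 163^8192 * 163^65536 * 163^131072 * 163^262144 = 403 (mod 681); answer 403
Part II: R1 = 403; c = 16; T(2) = -3*(8) - 1*(16) = -40; iterating: T(2)=-40, T(3)=112, T(4)=-296, T(5)=776, T(6)=-2032, T(7)=5320, T(8)=-13928, T(9)=36464, T(10)=-95464, T(11)=249928, T(12)=-654320, T(13)=1713032, T(14)=-4484776, T(15)=11741296, T(16)=-30739112; answer -30739112

-30739112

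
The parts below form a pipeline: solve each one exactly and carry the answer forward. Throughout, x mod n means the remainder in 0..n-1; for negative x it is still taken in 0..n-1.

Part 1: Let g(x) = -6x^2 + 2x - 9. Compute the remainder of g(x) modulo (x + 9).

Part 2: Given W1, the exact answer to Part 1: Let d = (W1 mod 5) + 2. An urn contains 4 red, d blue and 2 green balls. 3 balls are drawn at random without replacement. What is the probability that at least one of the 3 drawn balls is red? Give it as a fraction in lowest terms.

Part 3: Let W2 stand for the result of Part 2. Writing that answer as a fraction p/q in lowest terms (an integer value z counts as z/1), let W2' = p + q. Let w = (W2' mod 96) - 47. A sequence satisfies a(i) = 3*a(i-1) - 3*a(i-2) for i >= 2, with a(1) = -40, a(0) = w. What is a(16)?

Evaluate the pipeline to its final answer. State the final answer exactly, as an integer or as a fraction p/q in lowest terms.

209952

Part 1: remainder = value at the root: -6*(-9)^2 + 2*(-9)^1 - 9 = (-486) + (-18) + (-9) = -513; answer -513
Part 2: W1 = -513; d = 4; total draws C(10,3) = 120; complement C(6,3) = 20; favorable 120 - 20 = 100; P = 5/6; answer 5/6
Part 3: W2 = 5/6; threaded value p + q = 11; w = -36; a(2) = 3*(-40) - 3*(-36) = -12; iterating: a(2)=-12, a(3)=84, a(4)=288, a(5)=612, a(6)=972, a(7)=1080, a(8)=324, a(9)=-2268, a(10)=-7776, a(11)=-16524, a(12)=-26244, a(13)=-29160, a(14)=-8748, a(15)=61236, a(16)=209952; answer 209952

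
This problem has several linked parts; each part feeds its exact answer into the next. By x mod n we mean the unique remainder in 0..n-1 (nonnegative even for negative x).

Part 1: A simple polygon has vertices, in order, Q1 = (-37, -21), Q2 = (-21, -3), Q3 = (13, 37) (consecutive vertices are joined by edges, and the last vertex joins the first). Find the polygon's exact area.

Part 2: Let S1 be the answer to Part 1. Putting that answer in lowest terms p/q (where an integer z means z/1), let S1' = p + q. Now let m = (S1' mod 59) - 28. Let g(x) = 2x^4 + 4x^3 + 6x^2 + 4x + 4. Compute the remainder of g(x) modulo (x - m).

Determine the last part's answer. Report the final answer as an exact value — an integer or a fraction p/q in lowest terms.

49300

Part 1: cross terms: (-37*-3 - -21*-21)=-330, (-21*37 - 13*-3)=-738, (13*-21 - -37*37)=1096; twice the area = |28| = 28; area = 14; answer 14
Part 2: S1 = 14; threaded value p + q = 15; m = -13; remainder = value at the root: 2*(-13)^4 + 4*(-13)^3 + 6*(-13)^2 + 4*(-13)^1 + 4 = (57122) + (-8788) + (1014) + (-52) + (4) = 49300; answer 49300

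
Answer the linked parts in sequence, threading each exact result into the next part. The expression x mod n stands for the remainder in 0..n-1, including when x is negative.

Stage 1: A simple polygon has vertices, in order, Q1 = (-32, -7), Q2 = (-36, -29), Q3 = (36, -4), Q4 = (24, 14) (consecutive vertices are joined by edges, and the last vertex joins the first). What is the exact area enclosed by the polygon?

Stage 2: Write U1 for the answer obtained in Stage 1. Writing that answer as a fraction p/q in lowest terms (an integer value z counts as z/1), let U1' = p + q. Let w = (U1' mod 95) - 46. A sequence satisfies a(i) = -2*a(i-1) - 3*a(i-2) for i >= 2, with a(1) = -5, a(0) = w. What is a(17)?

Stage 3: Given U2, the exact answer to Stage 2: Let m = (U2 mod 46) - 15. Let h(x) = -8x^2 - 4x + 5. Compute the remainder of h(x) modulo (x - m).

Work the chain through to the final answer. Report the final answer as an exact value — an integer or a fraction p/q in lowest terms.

Stage 1: cross terms: (-32*-29 - -36*-7)=676, (-36*-4 - 36*-29)=1188, (36*14 - 24*-4)=600, (24*-7 - -32*14)=280; twice the area = |2744| = 2744; area = 1372; answer 1372
Stage 2: U1 = 1372; threaded value p + q = 1373; w = -3; a(2) = -2*(-5) - 3*(-3) = 19; iterating: a(2)=19, a(3)=-23, a(4)=-11, a(5)=91, a(6)=-149, a(7)=25, a(8)=397, a(9)=-869, a(10)=547, a(11)=1513, a(12)=-4667, a(13)=4795, a(14)=4411, a(15)=-23207, a(16)=33181, a(17)=3259; answer 3259
Stage 3: U2 = 3259; m = 24; remainder = value at the root: -8*(24)^2 - 4*(24)^1 + 5 = (-4608) + (-96) + (5) = -4699; answer -4699

-4699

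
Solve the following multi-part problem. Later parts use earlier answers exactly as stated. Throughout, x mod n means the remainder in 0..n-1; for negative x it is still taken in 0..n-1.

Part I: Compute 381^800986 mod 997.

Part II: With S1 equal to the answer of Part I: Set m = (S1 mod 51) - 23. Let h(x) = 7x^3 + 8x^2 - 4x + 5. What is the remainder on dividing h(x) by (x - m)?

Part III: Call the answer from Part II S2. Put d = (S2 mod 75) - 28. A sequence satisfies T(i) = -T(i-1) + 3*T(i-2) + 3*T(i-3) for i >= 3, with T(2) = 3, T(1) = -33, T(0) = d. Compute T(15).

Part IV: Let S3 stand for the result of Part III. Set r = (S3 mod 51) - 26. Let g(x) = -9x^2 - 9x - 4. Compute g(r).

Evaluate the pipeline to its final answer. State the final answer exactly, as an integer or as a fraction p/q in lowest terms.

-994

Part I: squarings mod 997: 381^1=381, 381^2=596, 381^4=284, 381^8=896, 381^16=231, 381^32=520, 381^64=213, 381^128=504, 381^256=778, 381^512=105, 381^1024=58, 381^2048=373, 381^4096=546, 381^8192=13, 381^16384=169, 381^32768=645, 381^65536=276, 381^131072=404, 381^262144=705, 381^524288=519; 381^800986 = 381^2 * 381^8 * 381^16 * 381^64 * 381^128 * 381^2048 * 381^4096 * 381^8192 * 381^262144 * 381^524288 = 190 (mod 997); answer 190
Part II: S1 = 190; m = 14; remainder = value at the root: 7*(14)^3 + 8*(14)^2 - 4*(14)^1 + 5 = (19208) + (1568) + (-56) + (5) = 20725; answer 20725
Part III: S2 = 20725; d = -3; T(3) = -1*(3) + 3*(-33) + 3*(-3) = -111; iterating: T(3)=-111, T(4)=21, T(5)=-345, T(6)=75, T(7)=-1047, T(8)=237, T(9)=-3153, T(10)=723, T(11)=-9471, T(12)=2181, T(13)=-28425, T(14)=6555, T(15)=-85287; answer -85287
Part IV: S3 = -85287; r = 10; -9*(10)^2 - 9*(10)^1 - 4 = (-900) + (-90) + (-4) = -994; answer -994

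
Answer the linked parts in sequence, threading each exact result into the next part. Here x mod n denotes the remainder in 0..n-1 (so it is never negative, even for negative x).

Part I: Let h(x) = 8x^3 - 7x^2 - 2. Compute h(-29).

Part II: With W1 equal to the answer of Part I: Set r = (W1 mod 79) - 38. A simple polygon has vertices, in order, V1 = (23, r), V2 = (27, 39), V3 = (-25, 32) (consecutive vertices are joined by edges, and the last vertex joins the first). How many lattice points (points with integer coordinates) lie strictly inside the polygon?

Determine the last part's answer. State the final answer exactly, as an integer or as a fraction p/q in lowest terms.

576

Part I: 8*(-29)^3 - 7*(-29)^2 - 2 = (-195112) + (-5887) + (-2) = -201001; answer -201001
Part II: W1 = -201001; r = 16; cross terms: (23*39 - 27*16)=465, (27*32 - -25*39)=1839, (-25*16 - 23*32)=-1136; twice the area = |1168| = 1168; area = 584; boundary points = 1 + 1 + 16 = 18; strictly interior points = area - boundary/2 + 1 = 576; answer 576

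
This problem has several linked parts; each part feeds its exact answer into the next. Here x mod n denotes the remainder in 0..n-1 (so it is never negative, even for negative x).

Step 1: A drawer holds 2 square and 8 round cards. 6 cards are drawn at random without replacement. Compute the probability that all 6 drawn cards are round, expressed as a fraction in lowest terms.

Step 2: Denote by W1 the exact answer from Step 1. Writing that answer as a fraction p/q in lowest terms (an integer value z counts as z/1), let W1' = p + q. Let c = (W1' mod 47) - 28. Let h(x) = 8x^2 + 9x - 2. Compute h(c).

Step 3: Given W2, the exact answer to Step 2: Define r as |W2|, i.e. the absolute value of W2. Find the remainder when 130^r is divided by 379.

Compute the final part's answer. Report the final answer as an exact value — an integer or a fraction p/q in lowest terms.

Step 1: total draws C(10,6) = 210; favorable C(8,6) = 28; P = 2/15; answer 2/15
Step 2: W1 = 2/15; threaded value p + q = 17; c = -11; 8*(-11)^2 + 9*(-11)^1 - 2 = (968) + (-99) + (-2) = 867; answer 867
Step 3: W2 = 867; r = 867; squarings mod 379: 130^1=130, 130^2=224, 130^4=148, 130^8=301, 130^16=20, 130^32=21, 130^64=62, 130^128=54, 130^256=263, 130^512=191; 130^867 = 130^1 * 130^2 * 130^32 * 130^64 * 130^256 * 130^512 = 142 (mod 379); answer 142

142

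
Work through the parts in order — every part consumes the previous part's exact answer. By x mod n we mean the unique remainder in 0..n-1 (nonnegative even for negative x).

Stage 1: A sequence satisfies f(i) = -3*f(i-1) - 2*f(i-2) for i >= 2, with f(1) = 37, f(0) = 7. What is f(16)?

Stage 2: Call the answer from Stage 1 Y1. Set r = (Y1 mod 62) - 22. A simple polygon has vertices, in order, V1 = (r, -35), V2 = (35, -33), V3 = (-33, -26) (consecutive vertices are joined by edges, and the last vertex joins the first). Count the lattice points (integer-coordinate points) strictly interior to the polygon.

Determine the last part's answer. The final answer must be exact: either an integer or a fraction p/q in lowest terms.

Stage 1: f(2) = -3*(37) - 2*(7) = -125; iterating: f(2)=-125, f(3)=301, f(4)=-653, f(5)=1357, f(6)=-2765, f(7)=5581, f(8)=-11213, f(9)=22477, f(10)=-45005, f(11)=90061, f(12)=-180173, f(13)=360397, f(14)=-720845, f(15)=1441741, f(16)=-2883533; answer -2883533
Stage 2: Y1 = -2883533; r = 3; cross terms: (3*-33 - 35*-35)=1126, (35*-26 - -33*-33)=-1999, (-33*-35 - 3*-26)=1233; twice the area = |360| = 360; area = 180; boundary points = 2 + 1 + 9 = 12; strictly interior points = area - boundary/2 + 1 = 175; answer 175

175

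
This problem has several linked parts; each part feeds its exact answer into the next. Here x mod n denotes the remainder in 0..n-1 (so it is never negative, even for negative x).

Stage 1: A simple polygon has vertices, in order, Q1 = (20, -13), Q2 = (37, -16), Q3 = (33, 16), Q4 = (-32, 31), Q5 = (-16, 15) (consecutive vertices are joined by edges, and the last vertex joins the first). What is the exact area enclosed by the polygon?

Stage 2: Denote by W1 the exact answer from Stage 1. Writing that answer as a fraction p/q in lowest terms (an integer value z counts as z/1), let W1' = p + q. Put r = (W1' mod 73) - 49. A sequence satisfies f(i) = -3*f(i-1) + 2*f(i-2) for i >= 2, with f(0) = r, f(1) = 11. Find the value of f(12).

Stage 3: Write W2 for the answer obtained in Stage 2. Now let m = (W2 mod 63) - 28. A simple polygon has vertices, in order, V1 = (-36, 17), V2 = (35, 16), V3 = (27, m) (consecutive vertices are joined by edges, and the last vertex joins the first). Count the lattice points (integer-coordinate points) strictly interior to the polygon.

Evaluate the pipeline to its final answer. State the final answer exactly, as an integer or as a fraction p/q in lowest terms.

Stage 1: cross terms: (20*-16 - 37*-13)=161, (37*16 - 33*-16)=1120, (33*31 - -32*16)=1535, (-32*15 - -16*31)=16, (-16*-13 - 20*15)=-92; twice the area = |2740| = 2740; area = 1370; answer 1370
Stage 2: W1 = 1370; threaded value p + q = 1371; r = 8; f(2) = -3*(11) + 2*(8) = -17; iterating: f(2)=-17, f(3)=73, f(4)=-253, f(5)=905, f(6)=-3221, f(7)=11473, f(8)=-40861, f(9)=145529, f(10)=-518309, f(11)=1845985, f(12)=-6574573; answer -6574573
Stage 3: W2 = -6574573; m = 16; cross terms: (-36*16 - 35*17)=-1171, (35*16 - 27*16)=128, (27*17 - -36*16)=1035; twice the area = |-8| = 8; area = 4; boundary points = 1 + 8 + 1 = 10; strictly interior points = area - boundary/2 + 1 = 0; answer 0

0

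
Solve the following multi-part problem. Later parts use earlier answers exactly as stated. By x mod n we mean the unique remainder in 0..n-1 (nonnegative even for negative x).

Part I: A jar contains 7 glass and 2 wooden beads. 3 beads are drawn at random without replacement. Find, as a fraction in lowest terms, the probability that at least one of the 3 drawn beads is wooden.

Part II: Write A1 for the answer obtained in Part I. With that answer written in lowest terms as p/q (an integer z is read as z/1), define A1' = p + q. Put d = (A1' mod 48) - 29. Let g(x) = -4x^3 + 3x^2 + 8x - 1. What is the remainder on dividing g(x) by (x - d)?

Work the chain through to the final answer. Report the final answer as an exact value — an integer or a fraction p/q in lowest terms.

4219

Part I: total draws C(9,3) = 84; complement C(7,3) = 35; favorable 84 - 35 = 49; P = 7/12; answer 7/12
Part II: A1 = 7/12; threaded value p + q = 19; d = -10; remainder = value at the root: -4*(-10)^3 + 3*(-10)^2 + 8*(-10)^1 - 1 = (4000) + (300) + (-80) + (-1) = 4219; answer 4219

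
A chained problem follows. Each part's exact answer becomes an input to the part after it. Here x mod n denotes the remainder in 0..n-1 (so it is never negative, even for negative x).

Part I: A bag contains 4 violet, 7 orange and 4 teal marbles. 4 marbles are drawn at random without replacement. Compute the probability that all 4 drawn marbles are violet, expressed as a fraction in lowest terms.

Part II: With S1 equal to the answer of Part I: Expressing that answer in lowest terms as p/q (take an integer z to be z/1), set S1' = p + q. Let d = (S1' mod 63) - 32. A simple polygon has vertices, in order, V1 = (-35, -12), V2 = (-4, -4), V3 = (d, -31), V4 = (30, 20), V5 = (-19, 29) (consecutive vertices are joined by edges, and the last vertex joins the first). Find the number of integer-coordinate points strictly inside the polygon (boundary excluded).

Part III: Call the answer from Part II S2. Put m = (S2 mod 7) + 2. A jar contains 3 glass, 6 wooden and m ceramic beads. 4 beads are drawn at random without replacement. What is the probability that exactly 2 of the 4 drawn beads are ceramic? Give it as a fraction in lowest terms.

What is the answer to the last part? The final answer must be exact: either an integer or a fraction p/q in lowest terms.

360/1001

Part I: total draws C(15,4) = 1365; favorable C(4,4) = 1; P = 1/1365; answer 1/1365
Part II: S1 = 1/1365; threaded value p + q = 1366; d = 11; cross terms: (-35*-4 - -4*-12)=92, (-4*-31 - 11*-4)=168, (11*20 - 30*-31)=1150, (30*29 - -19*20)=1250, (-19*-12 - -35*29)=1243; twice the area = |3903| = 3903; area = 3903/2; boundary points = 1 + 3 + 1 + 1 + 1 = 7; strictly interior points = area - boundary/2 + 1 = 1949; answer 1949
Part III: S2 = 1949; m = 5; total draws C(14,4) = 1001; favorable C(5,2)*C(9,2) = 360; P = 360/1001; answer 360/1001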